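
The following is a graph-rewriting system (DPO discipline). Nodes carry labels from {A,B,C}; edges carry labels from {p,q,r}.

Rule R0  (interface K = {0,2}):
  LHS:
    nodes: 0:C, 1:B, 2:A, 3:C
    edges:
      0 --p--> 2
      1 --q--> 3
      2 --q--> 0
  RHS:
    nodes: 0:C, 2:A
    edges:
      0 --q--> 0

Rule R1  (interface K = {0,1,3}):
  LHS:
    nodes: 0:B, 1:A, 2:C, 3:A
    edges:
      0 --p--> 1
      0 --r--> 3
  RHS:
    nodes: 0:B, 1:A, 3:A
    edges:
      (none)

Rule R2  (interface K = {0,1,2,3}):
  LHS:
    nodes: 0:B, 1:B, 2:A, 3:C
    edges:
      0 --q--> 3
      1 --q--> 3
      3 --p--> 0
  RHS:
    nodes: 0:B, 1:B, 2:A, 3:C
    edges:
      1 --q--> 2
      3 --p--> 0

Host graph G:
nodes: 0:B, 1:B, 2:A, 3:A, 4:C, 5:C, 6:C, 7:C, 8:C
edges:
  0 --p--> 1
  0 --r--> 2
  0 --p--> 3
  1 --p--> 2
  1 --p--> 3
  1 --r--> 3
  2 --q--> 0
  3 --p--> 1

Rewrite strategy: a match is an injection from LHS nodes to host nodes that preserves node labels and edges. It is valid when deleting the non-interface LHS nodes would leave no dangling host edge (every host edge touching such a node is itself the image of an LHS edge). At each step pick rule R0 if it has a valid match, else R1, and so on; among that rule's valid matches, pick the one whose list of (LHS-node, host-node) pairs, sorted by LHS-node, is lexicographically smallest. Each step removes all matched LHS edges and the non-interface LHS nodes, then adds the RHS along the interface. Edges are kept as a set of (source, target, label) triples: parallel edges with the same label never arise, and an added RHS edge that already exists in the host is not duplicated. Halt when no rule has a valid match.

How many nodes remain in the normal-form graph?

initial: |V|=9 |E|=8  E = 0-p->1 0-r->2 0-p->3 1-p->2 1-p->3 1-r->3 2-q->0 3-p->1
step 1: apply R1 at {0↦0, 1↦3, 2↦4, 3↦2}  → |V|=8 |E|=6  E = 0-p->1 1-p->2 1-p->3 1-r->3 2-q->0 3-p->1
step 2: apply R1 at {0↦1, 1↦2, 2↦5, 3↦3}  → |V|=7 |E|=4  E = 0-p->1 1-p->3 2-q->0 3-p->1
normal form: no rule applies after step 2
NF nodes: {0:B, 1:B, 2:A, 3:A, 6:C, 7:C, 8:C}

Answer: 7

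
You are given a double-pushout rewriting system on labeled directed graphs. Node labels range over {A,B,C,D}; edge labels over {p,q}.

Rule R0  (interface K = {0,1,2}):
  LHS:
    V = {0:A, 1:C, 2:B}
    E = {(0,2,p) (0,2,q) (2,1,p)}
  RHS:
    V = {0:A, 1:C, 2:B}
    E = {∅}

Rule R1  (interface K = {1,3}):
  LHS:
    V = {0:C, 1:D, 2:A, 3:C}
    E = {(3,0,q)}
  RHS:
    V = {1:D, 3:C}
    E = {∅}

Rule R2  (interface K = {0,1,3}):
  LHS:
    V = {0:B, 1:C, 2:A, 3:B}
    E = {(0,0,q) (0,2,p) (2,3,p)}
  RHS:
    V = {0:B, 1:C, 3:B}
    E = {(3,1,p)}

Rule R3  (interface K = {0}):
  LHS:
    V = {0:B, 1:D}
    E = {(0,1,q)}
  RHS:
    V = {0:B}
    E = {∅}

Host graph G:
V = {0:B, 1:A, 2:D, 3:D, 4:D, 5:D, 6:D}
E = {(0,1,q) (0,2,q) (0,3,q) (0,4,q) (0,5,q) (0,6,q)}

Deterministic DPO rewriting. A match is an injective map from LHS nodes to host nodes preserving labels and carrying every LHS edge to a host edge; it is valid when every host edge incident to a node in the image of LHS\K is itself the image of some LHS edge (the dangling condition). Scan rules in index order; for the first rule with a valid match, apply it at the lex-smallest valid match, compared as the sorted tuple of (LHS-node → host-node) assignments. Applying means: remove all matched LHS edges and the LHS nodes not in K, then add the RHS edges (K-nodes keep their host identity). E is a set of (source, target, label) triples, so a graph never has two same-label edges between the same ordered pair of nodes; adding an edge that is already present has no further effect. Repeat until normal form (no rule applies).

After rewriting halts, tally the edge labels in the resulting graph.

Answer: q:1

Derivation:
start.  V:7 E:6  edges: 0-q->1 0-q->2 0-q->3 0-q->4 0-q->5 0-q->6
1. fire R3 via {0↦0, 1↦2}  →  V:6 E:5  edges: 0-q->1 0-q->3 0-q->4 0-q->5 0-q->6
2. fire R3 via {0↦0, 1↦3}  →  V:5 E:4  edges: 0-q->1 0-q->4 0-q->5 0-q->6
3. fire R3 via {0↦0, 1↦4}  →  V:4 E:3  edges: 0-q->1 0-q->5 0-q->6
4. fire R3 via {0↦0, 1↦5}  →  V:3 E:2  edges: 0-q->1 0-q->6
5. fire R3 via {0↦0, 1↦6}  →  V:2 E:1  edges: 0-q->1
final graph: no rule applies after step 5
NF edges: [(0, 1, 'q')]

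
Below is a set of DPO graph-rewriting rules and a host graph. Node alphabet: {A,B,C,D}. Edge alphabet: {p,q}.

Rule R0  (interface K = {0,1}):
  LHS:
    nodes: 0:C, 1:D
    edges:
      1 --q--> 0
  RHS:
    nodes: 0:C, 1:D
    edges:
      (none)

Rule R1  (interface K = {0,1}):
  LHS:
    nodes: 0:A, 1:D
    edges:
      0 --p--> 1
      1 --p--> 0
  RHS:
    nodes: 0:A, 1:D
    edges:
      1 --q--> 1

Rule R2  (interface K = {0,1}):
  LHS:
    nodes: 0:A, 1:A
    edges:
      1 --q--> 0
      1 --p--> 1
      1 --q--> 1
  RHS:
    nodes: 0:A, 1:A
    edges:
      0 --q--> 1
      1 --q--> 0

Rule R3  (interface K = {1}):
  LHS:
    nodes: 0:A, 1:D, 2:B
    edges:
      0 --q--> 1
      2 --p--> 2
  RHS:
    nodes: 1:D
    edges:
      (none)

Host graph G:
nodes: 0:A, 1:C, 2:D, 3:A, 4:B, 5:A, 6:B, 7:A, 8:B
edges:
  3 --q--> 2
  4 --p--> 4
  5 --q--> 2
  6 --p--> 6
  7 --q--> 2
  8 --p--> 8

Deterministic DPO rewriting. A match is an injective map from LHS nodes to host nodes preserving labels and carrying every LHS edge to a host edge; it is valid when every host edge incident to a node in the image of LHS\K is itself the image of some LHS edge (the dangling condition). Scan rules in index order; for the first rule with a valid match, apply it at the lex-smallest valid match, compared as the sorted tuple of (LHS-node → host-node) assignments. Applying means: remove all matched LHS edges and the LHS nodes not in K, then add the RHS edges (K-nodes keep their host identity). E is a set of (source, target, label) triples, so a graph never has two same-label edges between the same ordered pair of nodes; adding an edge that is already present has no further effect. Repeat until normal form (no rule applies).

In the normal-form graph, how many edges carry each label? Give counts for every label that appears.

start.  V:9 E:6  edges: 3-q->2 4-p->4 5-q->2 6-p->6 7-q->2 8-p->8
1. fire R3 via {0↦3, 1↦2, 2↦4}  →  V:7 E:4  edges: 5-q->2 6-p->6 7-q->2 8-p->8
2. fire R3 via {0↦5, 1↦2, 2↦6}  →  V:5 E:2  edges: 7-q->2 8-p->8
3. fire R3 via {0↦7, 1↦2, 2↦8}  →  V:3 E:0  edges: ∅
halt: no rule applies after step 3
NF edges: []

Answer: (no edges)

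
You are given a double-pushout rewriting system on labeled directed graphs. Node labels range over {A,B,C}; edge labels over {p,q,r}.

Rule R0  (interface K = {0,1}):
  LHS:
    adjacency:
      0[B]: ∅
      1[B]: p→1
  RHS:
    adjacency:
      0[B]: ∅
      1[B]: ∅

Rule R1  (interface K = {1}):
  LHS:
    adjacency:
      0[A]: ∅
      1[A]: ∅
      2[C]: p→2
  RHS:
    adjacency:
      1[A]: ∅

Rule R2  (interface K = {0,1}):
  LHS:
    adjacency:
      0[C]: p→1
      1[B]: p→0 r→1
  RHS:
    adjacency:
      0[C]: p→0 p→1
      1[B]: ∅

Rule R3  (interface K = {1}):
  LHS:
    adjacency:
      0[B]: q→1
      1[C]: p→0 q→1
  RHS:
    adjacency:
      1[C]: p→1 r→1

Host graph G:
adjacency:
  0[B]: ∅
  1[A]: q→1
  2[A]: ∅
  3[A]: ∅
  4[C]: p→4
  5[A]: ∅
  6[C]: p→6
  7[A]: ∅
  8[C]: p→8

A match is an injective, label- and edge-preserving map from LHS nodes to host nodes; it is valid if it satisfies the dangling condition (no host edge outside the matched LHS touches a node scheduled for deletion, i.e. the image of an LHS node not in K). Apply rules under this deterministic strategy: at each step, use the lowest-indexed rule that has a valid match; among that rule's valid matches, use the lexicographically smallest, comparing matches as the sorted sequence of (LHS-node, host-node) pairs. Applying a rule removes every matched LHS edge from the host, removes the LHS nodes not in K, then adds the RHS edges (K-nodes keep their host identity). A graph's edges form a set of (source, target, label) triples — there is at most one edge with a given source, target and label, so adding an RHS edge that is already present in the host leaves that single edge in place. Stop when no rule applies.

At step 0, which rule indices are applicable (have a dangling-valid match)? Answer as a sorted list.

R0: no valid match — LHS pattern not found
R1: 48 valid matches — {0↦2, 1↦1, 2↦4}, {0↦2, 1↦1, 2↦6}, {0↦2, 1↦1, 2↦8} (+45 more)
R2: no valid match — LHS pattern not found
R3: no valid match — LHS pattern not found

Answer: [R1]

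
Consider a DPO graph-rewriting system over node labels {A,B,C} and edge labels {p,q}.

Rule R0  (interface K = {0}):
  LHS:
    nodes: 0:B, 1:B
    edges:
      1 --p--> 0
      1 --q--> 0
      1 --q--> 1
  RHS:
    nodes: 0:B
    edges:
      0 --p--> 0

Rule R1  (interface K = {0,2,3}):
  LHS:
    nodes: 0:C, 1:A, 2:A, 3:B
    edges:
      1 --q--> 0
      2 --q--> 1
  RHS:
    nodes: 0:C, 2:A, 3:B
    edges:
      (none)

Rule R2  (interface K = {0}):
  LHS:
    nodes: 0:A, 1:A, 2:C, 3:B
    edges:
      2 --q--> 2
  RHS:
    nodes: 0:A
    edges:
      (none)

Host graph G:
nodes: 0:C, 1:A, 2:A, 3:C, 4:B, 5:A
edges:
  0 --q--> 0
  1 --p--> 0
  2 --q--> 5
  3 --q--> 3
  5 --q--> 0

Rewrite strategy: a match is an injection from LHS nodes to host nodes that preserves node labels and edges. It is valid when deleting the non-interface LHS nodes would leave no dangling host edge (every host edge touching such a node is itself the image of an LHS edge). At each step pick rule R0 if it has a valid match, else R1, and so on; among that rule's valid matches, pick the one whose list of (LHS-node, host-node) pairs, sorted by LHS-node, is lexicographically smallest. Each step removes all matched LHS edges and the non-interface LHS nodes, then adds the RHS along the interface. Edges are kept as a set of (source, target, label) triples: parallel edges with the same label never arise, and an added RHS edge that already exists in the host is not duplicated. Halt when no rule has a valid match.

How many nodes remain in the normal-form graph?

start.  V:6 E:5  edges: 0-q->0 1-p->0 2-q->5 3-q->3 5-q->0
1. fire R1 via {0↦0, 1↦5, 2↦2, 3↦4}  →  V:5 E:3  edges: 0-q->0 1-p->0 3-q->3
2. fire R2 via {0↦1, 1↦2, 2↦3, 3↦4}  →  V:2 E:2  edges: 0-q->0 1-p->0
normal form: no rule applies after step 2
NF nodes: {0:C, 1:A}

Answer: 2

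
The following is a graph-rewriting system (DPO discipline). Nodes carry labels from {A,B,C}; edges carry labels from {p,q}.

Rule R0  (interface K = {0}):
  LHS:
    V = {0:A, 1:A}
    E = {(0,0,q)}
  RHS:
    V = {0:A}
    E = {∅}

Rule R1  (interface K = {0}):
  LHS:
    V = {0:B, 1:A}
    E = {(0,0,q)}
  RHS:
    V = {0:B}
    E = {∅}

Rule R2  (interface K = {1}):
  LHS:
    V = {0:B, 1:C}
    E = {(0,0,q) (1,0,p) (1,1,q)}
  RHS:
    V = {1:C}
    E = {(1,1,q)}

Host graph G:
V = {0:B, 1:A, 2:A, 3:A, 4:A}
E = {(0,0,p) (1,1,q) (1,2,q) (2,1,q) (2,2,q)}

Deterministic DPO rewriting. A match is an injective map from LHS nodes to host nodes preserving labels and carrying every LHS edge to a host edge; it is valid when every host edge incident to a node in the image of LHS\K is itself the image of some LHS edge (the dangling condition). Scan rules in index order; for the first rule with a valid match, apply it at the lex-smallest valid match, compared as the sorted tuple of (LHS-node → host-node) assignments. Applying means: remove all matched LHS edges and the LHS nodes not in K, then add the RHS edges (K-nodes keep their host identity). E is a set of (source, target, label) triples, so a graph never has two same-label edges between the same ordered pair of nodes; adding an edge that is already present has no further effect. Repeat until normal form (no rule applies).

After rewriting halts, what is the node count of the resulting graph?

Answer: 3

Steps:
start.  V:5 E:5  edges: 0-p->0 1-q->1 1-q->2 2-q->1 2-q->2
1. fire R0 via {0↦1, 1↦3}  →  V:4 E:4  edges: 0-p->0 1-q->2 2-q->1 2-q->2
2. fire R0 via {0↦2, 1↦4}  →  V:3 E:3  edges: 0-p->0 1-q->2 2-q->1
final graph: no rule applies after step 2
NF nodes: {0:B, 1:A, 2:A}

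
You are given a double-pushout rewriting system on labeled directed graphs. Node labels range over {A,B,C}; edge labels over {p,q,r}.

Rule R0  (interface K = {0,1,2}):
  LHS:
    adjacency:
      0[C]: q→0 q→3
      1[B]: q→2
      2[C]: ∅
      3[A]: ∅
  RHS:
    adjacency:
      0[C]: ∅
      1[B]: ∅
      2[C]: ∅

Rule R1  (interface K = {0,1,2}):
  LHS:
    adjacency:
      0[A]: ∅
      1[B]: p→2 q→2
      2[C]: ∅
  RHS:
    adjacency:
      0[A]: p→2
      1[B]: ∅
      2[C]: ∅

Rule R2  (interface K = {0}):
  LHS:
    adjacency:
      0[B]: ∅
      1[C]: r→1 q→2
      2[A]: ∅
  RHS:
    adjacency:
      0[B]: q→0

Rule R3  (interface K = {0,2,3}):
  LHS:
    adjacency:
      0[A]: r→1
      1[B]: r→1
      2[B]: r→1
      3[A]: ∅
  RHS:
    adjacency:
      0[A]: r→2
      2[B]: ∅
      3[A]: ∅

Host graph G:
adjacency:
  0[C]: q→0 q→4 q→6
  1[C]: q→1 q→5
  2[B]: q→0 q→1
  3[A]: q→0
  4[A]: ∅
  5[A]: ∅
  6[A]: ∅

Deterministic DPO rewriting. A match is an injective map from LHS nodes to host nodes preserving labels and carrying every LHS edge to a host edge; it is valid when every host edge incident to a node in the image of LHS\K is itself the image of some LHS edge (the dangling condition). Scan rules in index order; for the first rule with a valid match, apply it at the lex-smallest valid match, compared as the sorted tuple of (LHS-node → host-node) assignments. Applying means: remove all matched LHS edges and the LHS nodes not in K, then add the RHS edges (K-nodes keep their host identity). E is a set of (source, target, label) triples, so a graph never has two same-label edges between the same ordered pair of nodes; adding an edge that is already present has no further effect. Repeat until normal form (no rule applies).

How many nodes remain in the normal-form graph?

Answer: 5

Derivation:
[0] host  ⇒  7 nodes, 8 edges  {0-q->0 0-q->4 0-q->6 1-q->1 1-q->5 2-q->0 2-q->1 3-q->0}
[1] R0 @ {0↦0, 1↦2, 2↦1, 3↦4}  ⇒  6 nodes, 5 edges  {0-q->6 1-q->1 1-q->5 2-q->0 3-q->0}
[2] R0 @ {0↦1, 1↦2, 2↦0, 3↦5}  ⇒  5 nodes, 2 edges  {0-q->6 3-q->0}
normal form: no rule applies after step 2
NF nodes: {0:C, 1:C, 2:B, 3:A, 6:A}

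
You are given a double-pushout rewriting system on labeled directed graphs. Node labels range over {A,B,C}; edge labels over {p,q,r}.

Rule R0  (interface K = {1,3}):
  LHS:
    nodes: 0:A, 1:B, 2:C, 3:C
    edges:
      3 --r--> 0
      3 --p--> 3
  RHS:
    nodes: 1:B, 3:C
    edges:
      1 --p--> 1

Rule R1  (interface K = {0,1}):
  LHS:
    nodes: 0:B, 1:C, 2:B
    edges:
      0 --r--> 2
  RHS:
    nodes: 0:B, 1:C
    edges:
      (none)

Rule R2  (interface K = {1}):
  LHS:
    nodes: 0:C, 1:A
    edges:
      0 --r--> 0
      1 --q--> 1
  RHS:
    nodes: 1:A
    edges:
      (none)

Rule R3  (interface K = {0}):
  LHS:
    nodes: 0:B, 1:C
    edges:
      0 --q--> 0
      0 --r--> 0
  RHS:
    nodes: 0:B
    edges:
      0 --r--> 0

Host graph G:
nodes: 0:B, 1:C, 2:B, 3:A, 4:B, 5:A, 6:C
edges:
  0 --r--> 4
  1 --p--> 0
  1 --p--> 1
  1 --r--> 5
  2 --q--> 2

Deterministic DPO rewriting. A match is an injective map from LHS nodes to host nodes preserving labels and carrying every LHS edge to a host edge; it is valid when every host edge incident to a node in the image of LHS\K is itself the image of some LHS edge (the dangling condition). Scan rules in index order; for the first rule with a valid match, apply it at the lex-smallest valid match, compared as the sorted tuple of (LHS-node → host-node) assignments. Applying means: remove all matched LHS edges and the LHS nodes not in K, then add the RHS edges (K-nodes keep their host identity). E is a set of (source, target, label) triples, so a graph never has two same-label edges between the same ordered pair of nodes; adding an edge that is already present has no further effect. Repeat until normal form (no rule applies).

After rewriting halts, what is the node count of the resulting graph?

Answer: 4

Rewrite trace:
start.  V:7 E:5  edges: 0-r->4 1-p->0 1-p->1 1-r->5 2-q->2
1. fire R0 via {0↦5, 1↦0, 2↦6, 3↦1}  →  V:5 E:4  edges: 0-p->0 0-r->4 1-p->0 2-q->2
2. fire R1 via {0↦0, 1↦1, 2↦4}  →  V:4 E:3  edges: 0-p->0 1-p->0 2-q->2
final graph: no rule applies after step 2
NF nodes: {0:B, 1:C, 2:B, 3:A}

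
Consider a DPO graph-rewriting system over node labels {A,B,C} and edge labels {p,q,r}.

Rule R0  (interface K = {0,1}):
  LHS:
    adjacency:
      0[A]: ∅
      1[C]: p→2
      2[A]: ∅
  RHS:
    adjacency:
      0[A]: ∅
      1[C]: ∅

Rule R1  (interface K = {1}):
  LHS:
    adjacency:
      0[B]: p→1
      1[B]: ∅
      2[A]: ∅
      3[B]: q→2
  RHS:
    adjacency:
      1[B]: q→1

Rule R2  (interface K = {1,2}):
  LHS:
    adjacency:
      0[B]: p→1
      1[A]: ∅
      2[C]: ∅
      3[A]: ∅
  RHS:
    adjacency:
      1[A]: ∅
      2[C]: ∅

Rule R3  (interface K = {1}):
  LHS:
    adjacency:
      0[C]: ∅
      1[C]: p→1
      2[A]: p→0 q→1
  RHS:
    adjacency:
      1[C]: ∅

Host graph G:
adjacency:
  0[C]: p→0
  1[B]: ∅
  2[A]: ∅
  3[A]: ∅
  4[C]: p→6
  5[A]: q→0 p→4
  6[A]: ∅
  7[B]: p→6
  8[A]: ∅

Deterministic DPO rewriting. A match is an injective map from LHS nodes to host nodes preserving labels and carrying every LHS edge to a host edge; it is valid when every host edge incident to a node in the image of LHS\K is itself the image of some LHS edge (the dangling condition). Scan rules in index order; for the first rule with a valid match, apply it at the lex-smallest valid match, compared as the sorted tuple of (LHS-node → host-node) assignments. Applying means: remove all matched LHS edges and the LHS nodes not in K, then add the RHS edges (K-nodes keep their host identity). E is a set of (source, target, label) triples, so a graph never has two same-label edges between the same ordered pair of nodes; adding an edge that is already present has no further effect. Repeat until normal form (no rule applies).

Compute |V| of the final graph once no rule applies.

Answer: 4

Rewrite trace:
start.  V:9 E:5  edges: 0-p->0 4-p->6 5-q->0 5-p->4 7-p->6
1. fire R2 via {0↦7, 1↦6, 2↦0, 3↦2}  →  V:7 E:4  edges: 0-p->0 4-p->6 5-q->0 5-p->4
2. fire R0 via {0↦3, 1↦4, 2↦6}  →  V:6 E:3  edges: 0-p->0 5-q->0 5-p->4
3. fire R3 via {0↦4, 1↦0, 2↦5}  →  V:4 E:0  edges: ∅
normal form: no rule applies after step 3
NF nodes: {0:C, 1:B, 3:A, 8:A}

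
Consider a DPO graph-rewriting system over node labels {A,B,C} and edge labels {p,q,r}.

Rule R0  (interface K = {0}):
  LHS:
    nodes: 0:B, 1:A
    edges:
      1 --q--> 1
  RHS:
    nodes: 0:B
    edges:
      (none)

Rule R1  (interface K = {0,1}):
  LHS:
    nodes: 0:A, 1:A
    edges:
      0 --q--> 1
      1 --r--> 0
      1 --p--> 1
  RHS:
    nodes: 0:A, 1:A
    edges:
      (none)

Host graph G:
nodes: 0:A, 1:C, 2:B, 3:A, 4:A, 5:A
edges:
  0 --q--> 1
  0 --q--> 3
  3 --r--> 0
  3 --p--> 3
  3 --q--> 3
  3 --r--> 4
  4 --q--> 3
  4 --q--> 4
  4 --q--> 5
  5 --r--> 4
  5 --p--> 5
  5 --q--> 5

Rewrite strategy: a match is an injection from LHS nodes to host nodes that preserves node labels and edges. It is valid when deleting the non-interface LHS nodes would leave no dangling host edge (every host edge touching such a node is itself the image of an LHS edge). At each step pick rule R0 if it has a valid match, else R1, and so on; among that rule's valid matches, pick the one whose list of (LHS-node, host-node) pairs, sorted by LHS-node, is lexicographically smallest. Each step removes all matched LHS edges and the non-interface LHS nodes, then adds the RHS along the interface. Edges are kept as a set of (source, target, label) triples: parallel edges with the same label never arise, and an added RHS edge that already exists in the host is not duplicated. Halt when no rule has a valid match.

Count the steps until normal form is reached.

Answer: 3

Steps:
initial: |V|=6 |E|=12  E = 0-q->1 0-q->3 3-r->0 3-p->3 3-q->3 3-r->4 4-q->3 4-q->4 4-q->5 5-r->4 5-p->5 5-q->5
step 1: apply R1 at {0↦0, 1↦3}  → |V|=6 |E|=9  E = 0-q->1 3-q->3 3-r->4 4-q->3 4-q->4 4-q->5 5-r->4 5-p->5 5-q->5
step 2: apply R1 at {0↦4, 1↦5}  → |V|=6 |E|=6  E = 0-q->1 3-q->3 3-r->4 4-q->3 4-q->4 5-q->5
step 3: apply R0 at {0↦2, 1↦5}  → |V|=5 |E|=5  E = 0-q->1 3-q->3 3-r->4 4-q->3 4-q->4
halt: no rule applies after step 3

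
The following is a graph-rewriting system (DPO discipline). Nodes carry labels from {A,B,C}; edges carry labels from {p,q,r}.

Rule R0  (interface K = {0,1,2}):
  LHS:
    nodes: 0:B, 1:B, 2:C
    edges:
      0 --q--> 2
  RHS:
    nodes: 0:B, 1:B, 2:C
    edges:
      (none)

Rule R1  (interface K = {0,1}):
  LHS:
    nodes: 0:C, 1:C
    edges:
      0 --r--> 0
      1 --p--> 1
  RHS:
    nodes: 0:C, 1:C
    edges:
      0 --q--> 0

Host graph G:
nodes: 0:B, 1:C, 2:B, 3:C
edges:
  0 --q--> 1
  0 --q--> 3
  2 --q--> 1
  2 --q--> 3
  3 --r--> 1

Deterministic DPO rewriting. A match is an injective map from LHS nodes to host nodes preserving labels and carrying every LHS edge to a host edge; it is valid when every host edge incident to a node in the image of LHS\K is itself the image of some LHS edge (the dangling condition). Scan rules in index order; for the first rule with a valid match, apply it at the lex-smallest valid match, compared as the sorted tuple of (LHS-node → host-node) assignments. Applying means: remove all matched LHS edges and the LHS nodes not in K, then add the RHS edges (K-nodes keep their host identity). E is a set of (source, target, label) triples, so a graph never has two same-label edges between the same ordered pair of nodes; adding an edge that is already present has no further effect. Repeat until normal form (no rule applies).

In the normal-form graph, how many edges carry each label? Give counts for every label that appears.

initial: |V|=4 |E|=5  E = 0-q->1 0-q->3 2-q->1 2-q->3 3-r->1
step 1: apply R0 at {0↦0, 1↦2, 2↦1}  → |V|=4 |E|=4  E = 0-q->3 2-q->1 2-q->3 3-r->1
step 2: apply R0 at {0↦0, 1↦2, 2↦3}  → |V|=4 |E|=3  E = 2-q->1 2-q->3 3-r->1
step 3: apply R0 at {0↦2, 1↦0, 2↦1}  → |V|=4 |E|=2  E = 2-q->3 3-r->1
step 4: apply R0 at {0↦2, 1↦0, 2↦3}  → |V|=4 |E|=1  E = 3-r->1
halt: no rule applies after step 4
NF edges: [(3, 1, 'r')]

Answer: r:1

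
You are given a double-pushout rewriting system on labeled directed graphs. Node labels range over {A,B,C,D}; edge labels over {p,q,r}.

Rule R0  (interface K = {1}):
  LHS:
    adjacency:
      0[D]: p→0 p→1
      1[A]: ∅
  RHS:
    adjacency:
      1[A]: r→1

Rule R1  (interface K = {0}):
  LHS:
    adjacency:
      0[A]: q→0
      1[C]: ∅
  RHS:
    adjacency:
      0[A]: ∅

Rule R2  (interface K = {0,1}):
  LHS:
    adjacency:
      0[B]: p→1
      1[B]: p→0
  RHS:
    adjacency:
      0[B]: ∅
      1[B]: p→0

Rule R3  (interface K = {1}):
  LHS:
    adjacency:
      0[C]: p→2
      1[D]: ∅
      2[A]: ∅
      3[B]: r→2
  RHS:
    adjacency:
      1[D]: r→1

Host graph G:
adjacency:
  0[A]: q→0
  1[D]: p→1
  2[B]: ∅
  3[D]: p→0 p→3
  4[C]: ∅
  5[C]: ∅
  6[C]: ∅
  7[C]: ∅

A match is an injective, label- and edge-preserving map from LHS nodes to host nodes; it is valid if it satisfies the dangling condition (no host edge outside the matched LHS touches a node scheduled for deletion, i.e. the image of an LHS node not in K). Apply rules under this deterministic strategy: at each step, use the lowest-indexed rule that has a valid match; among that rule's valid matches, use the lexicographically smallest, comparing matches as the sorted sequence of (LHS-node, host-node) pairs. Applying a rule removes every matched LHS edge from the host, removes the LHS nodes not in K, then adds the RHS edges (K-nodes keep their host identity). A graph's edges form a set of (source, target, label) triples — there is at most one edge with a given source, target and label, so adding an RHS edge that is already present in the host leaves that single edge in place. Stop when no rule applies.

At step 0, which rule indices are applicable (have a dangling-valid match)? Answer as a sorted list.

R0: 1 valid match — {0↦3, 1↦0}
R1: 4 valid matches — {0↦0, 1↦4}, {0↦0, 1↦5}, {0↦0, 1↦6} (+1 more)
R2: no valid match — LHS pattern not found
R3: no valid match — LHS pattern not found

Answer: [R0,R1]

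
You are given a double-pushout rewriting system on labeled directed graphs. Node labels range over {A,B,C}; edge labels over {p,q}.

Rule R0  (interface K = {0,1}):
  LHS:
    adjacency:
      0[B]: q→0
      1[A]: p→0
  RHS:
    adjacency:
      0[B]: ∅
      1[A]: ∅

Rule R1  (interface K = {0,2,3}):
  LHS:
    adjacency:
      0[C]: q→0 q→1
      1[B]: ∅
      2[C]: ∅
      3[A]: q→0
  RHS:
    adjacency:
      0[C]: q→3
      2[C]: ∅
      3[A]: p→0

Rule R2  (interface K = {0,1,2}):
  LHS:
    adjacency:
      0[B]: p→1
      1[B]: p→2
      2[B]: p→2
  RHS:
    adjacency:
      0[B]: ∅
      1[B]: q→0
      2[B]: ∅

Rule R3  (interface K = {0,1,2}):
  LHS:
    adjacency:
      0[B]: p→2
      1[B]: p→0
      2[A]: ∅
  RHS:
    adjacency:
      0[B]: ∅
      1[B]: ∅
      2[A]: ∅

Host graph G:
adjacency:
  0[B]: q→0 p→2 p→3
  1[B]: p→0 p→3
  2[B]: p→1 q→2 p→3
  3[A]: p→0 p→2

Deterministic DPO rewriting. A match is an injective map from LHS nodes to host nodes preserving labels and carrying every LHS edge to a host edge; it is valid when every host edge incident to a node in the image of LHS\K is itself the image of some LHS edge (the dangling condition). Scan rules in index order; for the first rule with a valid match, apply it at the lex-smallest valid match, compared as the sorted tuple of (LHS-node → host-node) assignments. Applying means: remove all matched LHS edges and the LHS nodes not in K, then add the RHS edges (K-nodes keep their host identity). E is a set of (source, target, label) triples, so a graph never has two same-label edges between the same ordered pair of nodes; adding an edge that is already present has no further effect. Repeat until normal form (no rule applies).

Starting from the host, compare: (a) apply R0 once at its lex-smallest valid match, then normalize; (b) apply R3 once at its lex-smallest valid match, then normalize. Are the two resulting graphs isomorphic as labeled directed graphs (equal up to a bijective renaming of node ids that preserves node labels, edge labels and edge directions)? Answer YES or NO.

branch R0-first: apply at {0↦0, 1↦3} → |E|=8, then 4 more step(s) → NF |V|=4 |E|=0 V={0:B, 1:B, 2:B, 3:A} E=∅
branch R3-first: apply at {0↦0, 1↦1, 2↦3} → |E|=8, then 4 more step(s) → NF |V|=4 |E|=0 V={0:B, 1:B, 2:B, 3:A} E=∅
graphs isomorphic (equal up to label-preserving node renaming)

Answer: YES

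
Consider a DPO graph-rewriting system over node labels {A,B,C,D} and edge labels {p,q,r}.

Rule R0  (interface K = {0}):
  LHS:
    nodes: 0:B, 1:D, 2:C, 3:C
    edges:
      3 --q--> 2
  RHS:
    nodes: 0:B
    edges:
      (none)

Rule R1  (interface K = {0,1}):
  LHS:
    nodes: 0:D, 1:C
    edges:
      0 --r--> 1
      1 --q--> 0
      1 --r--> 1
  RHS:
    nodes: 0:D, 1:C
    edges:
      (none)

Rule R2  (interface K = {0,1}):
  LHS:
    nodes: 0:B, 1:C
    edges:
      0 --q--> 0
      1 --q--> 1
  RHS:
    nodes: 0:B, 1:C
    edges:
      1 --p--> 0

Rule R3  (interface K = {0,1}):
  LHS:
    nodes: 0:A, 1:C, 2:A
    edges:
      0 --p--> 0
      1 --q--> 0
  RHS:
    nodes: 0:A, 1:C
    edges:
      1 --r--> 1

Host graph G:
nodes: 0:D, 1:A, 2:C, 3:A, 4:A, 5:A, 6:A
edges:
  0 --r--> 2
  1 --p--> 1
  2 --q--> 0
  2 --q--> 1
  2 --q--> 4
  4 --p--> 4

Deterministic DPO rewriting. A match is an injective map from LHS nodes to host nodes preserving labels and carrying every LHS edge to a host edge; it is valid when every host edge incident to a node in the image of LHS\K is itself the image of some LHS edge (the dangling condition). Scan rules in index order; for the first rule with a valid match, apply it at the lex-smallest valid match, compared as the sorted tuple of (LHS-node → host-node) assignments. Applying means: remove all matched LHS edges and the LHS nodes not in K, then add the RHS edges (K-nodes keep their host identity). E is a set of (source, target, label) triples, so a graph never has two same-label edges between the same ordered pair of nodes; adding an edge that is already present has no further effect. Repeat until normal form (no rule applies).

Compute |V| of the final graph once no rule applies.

Answer: 5

Rewrite trace:
[0] host  ⇒  7 nodes, 6 edges  {0-r->2 1-p->1 2-q->0 2-q->1 2-q->4 4-p->4}
[1] R3 @ {0↦1, 1↦2, 2↦3}  ⇒  6 nodes, 5 edges  {0-r->2 2-q->0 2-r->2 2-q->4 4-p->4}
[2] R1 @ {0↦0, 1↦2}  ⇒  6 nodes, 2 edges  {2-q->4 4-p->4}
[3] R3 @ {0↦4, 1↦2, 2↦1}  ⇒  5 nodes, 1 edges  {2-r->2}
final graph: no rule applies after step 3
NF nodes: {0:D, 2:C, 4:A, 5:A, 6:A}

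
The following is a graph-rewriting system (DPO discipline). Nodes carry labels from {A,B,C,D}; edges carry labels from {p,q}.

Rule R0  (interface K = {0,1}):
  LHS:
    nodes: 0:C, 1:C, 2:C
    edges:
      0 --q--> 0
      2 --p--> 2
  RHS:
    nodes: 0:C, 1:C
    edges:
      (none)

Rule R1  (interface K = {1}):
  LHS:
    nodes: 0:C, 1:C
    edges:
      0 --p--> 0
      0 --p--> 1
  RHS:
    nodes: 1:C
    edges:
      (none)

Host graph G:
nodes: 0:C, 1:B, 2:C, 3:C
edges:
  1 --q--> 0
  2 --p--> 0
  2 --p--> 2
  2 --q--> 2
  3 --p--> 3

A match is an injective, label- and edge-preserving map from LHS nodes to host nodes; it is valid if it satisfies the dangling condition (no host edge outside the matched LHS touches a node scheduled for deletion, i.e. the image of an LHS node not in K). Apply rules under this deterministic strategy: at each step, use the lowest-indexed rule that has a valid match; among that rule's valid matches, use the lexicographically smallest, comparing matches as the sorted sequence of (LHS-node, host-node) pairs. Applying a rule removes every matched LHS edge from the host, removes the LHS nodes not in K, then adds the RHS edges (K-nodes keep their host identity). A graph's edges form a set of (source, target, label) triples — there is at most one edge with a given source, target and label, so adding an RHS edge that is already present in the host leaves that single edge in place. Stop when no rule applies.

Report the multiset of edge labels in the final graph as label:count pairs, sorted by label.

Answer: q:1

Steps:
start.  V:4 E:5  edges: 1-q->0 2-p->0 2-p->2 2-q->2 3-p->3
1. fire R0 via {0↦2, 1↦0, 2↦3}  →  V:3 E:3  edges: 1-q->0 2-p->0 2-p->2
2. fire R1 via {0↦2, 1↦0}  →  V:2 E:1  edges: 1-q->0
final graph: no rule applies after step 2
NF edges: [(1, 0, 'q')]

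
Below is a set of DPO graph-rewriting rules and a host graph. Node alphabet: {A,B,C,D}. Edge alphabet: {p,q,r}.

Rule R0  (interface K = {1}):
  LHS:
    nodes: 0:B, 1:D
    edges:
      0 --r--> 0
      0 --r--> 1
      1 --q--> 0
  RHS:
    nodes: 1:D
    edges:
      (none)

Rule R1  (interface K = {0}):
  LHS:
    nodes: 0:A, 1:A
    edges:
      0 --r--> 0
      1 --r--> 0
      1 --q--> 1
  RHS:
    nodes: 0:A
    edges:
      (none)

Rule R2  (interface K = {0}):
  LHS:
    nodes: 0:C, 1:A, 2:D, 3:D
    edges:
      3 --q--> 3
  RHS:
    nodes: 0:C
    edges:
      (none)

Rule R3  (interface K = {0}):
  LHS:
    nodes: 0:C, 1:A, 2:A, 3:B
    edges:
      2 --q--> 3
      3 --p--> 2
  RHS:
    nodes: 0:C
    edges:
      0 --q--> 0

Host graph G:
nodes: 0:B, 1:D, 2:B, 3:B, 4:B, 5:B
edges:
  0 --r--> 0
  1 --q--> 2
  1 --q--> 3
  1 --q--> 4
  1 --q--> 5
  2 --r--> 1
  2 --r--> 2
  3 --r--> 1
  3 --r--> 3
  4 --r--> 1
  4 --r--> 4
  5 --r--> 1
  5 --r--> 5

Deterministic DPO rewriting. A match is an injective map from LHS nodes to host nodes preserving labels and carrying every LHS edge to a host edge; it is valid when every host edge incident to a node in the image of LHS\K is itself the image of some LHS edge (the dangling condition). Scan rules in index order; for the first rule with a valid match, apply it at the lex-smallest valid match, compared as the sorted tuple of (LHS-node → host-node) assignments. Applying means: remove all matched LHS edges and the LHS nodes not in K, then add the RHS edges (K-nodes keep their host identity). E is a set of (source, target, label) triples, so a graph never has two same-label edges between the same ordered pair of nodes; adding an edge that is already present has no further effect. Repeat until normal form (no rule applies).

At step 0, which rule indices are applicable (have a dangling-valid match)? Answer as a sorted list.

Answer: [R0]

Derivation:
R0: 4 valid matches — {0↦2, 1↦1}, {0↦3, 1↦1}, {0↦4, 1↦1} (+1 more)
R1: no valid match — LHS pattern not found
R2: no valid match — LHS pattern not found
R3: no valid match — LHS pattern not found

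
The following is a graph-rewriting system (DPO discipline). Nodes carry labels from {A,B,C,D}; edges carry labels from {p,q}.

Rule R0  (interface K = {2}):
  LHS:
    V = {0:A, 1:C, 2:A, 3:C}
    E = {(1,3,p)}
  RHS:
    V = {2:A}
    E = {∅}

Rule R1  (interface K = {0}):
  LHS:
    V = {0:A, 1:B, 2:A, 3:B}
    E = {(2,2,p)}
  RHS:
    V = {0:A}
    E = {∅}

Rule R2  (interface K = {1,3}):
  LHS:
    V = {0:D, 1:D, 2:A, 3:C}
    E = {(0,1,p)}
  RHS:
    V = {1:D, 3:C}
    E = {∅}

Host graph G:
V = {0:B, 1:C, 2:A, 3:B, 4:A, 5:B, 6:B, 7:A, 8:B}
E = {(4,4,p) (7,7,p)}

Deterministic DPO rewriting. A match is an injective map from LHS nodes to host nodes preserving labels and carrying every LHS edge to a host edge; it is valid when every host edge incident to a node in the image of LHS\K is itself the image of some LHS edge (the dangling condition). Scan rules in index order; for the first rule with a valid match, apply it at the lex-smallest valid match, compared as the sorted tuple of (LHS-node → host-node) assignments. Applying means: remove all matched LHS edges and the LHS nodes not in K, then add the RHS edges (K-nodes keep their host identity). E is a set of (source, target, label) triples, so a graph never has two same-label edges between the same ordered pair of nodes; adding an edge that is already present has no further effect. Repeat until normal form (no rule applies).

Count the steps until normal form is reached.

start.  V:9 E:2  edges: 4-p->4 7-p->7
1. fire R1 via {0↦2, 1↦0, 2↦4, 3↦3}  →  V:6 E:1  edges: 7-p->7
2. fire R1 via {0↦2, 1↦5, 2↦7, 3↦6}  →  V:3 E:0  edges: ∅
halt: no rule applies after step 2

Answer: 2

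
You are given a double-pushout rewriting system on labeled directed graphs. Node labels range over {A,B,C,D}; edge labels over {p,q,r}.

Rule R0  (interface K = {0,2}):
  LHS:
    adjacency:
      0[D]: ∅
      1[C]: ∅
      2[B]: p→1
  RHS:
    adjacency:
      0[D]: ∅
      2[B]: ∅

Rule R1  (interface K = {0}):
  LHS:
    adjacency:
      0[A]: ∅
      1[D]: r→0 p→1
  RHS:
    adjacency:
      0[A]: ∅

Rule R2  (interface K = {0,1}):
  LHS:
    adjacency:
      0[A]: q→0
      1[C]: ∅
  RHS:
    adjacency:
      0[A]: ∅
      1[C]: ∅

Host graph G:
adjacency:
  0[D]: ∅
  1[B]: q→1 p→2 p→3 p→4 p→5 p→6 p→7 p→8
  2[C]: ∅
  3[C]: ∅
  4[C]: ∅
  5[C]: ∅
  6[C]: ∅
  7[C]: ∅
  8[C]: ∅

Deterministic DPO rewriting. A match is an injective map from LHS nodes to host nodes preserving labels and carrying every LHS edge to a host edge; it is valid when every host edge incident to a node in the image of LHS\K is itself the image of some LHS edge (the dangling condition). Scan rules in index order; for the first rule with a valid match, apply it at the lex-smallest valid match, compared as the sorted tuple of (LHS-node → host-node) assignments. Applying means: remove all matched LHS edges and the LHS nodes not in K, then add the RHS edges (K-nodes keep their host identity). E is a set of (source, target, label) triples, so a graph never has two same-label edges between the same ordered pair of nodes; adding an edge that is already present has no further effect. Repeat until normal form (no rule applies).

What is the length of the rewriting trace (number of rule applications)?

[0] host  ⇒  9 nodes, 8 edges  {1-q->1 1-p->2 1-p->3 1-p->4 1-p->5 1-p->6 1-p->7 1-p->8}
[1] R0 @ {0↦0, 1↦2, 2↦1}  ⇒  8 nodes, 7 edges  {1-q->1 1-p->3 1-p->4 1-p->5 1-p->6 1-p->7 1-p->8}
[2] R0 @ {0↦0, 1↦3, 2↦1}  ⇒  7 nodes, 6 edges  {1-q->1 1-p->4 1-p->5 1-p->6 1-p->7 1-p->8}
[3] R0 @ {0↦0, 1↦4, 2↦1}  ⇒  6 nodes, 5 edges  {1-q->1 1-p->5 1-p->6 1-p->7 1-p->8}
[4] R0 @ {0↦0, 1↦5, 2↦1}  ⇒  5 nodes, 4 edges  {1-q->1 1-p->6 1-p->7 1-p->8}
[5] R0 @ {0↦0, 1↦6, 2↦1}  ⇒  4 nodes, 3 edges  {1-q->1 1-p->7 1-p->8}
[6] R0 @ {0↦0, 1↦7, 2↦1}  ⇒  3 nodes, 2 edges  {1-q->1 1-p->8}
[7] R0 @ {0↦0, 1↦8, 2↦1}  ⇒  2 nodes, 1 edges  {1-q->1}
halt: no rule applies after step 7

Answer: 7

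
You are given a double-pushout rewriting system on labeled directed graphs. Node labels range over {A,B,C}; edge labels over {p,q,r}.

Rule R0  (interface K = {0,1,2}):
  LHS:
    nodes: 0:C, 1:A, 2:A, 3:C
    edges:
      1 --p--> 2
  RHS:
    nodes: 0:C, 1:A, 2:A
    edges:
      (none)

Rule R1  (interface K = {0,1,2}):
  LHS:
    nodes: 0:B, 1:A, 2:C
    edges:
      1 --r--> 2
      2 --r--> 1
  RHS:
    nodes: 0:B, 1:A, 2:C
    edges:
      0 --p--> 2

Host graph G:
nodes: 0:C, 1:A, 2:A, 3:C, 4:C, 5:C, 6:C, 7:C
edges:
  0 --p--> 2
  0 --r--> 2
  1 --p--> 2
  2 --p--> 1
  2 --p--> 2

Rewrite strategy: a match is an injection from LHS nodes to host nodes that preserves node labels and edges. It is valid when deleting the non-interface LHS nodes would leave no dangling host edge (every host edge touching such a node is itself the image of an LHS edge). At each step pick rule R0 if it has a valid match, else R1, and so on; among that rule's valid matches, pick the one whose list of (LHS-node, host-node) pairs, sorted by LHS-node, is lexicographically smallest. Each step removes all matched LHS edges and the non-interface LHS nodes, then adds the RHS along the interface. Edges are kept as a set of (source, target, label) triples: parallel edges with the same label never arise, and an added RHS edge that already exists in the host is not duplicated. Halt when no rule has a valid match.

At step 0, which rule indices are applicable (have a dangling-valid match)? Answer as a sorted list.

Answer: [R0]

Rewrite trace:
R0: 50 valid matches — {0↦0, 1↦1, 2↦2, 3↦3}, {0↦0, 1↦1, 2↦2, 3↦4}, {0↦0, 1↦1, 2↦2, 3↦5} (+47 more)
R1: no valid match — LHS pattern not found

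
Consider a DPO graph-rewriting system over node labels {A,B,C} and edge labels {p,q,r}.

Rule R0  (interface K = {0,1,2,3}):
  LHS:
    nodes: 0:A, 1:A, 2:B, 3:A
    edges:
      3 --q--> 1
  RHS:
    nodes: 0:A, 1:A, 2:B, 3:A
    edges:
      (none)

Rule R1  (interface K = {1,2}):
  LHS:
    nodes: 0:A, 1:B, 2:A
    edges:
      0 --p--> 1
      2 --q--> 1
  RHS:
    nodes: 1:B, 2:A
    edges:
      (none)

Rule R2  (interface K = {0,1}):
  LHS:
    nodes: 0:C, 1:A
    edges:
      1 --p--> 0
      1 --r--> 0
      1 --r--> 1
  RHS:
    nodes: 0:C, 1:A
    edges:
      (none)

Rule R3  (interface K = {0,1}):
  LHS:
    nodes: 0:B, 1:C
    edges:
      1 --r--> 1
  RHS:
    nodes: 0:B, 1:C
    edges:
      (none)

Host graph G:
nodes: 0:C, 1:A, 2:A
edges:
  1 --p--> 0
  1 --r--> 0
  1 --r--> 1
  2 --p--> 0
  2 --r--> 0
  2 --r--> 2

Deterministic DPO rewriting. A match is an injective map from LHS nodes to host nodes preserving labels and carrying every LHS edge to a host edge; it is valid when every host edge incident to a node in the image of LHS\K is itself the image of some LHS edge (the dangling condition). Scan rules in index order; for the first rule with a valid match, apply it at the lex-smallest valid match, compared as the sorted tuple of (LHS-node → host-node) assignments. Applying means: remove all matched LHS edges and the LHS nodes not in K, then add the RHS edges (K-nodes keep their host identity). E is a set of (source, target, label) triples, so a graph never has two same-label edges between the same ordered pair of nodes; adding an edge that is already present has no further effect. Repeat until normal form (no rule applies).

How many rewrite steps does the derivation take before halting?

[0] host  ⇒  3 nodes, 6 edges  {1-p->0 1-r->0 1-r->1 2-p->0 2-r->0 2-r->2}
[1] R2 @ {0↦0, 1↦1}  ⇒  3 nodes, 3 edges  {2-p->0 2-r->0 2-r->2}
[2] R2 @ {0↦0, 1↦2}  ⇒  3 nodes, 0 edges  {∅}
normal form: no rule applies after step 2

Answer: 2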